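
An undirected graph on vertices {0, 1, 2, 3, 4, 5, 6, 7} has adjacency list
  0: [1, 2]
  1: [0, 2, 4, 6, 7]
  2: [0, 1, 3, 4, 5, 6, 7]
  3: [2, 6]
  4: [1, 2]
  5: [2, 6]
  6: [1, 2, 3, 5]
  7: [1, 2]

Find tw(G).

A width-2 tree decomposition is:
Bags: B1 = {1, 2, 7}  B2 = {1, 2, 4}  B3 = {1, 2, 6}  B4 = {2, 5, 6}  B5 = {0, 1, 2}  B6 = {2, 3, 6}
Tree: B1–B2, B1–B3, B3–B4, B3–B5, B3–B6
Every bag has size at most 3, so the width is 3 − 1 = 2 and tw(G) ≤ 2. On the other hand G contains the 3-clique {0, 1, 2}. A clique must lie in a single bag of any decomposition, so no decomposition can have width below 2. The upper and lower bounds meet at 2, so that is the treewidth.

2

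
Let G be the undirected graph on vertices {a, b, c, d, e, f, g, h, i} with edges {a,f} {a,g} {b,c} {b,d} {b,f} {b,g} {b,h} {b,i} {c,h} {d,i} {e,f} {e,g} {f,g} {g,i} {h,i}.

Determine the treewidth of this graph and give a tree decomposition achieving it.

Each bag holds 3 vertices, so the decomposition has width 2, which upper-bounds the treewidth. On the other hand G contains the 3-clique {e, f, g}. A clique must lie in a single bag of any decomposition, so no decomposition can have width below 2. The upper and lower bounds meet at 2, so that is the treewidth.

Treewidth 2.
One optimal decomposition is:
Bags: B1 = {b, f, g}  B2 = {a, f, g}  B3 = {b, g, i}  B4 = {b, h, i}  B5 = {e, f, g}  B6 = {b, c, h}  B7 = {b, d, i}
Tree: B1–B2, B1–B3, B3–B4, B2–B5, B4–B6, B4–B7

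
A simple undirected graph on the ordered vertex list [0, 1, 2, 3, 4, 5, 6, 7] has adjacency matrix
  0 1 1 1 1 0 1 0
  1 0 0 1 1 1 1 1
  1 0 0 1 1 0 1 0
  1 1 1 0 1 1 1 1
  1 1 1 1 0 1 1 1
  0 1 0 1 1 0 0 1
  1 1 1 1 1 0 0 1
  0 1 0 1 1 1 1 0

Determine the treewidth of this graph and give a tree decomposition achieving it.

Treewidth 4.
Bags: B1 = {0, 1, 3, 4, 6}  B2 = {0, 2, 3, 4, 6}  B3 = {1, 3, 4, 6, 7}  B4 = {1, 3, 4, 5, 7}
Tree: B1–B2, B1–B3, B3–B4

The largest bag has 5 vertices, giving width 4; this decomposition certifies tw(G) ≤ 4. On the other hand G contains the 5-clique {1, 3, 4, 5, 7}. A clique must lie in a single bag of any decomposition, so no decomposition can have width below 4. Therefore the treewidth is 4.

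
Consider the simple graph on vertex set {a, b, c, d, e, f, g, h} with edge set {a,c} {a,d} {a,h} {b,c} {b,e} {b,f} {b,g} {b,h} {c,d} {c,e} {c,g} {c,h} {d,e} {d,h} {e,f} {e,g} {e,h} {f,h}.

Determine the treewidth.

A width-3 tree decomposition is:
Bags: B1 = {c, d, e, h}  B2 = {a, c, d, h}  B3 = {b, c, e, h}  B4 = {b, e, f, h}  B5 = {b, c, e, g}
Tree: B1–B2, B1–B3, B3–B4, B3–B5
The largest bag has 4 vertices, giving width 3; this decomposition certifies tw(G) ≤ 3. On the other hand G contains the 4-clique {b, c, e, g}. A clique must lie in a single bag of any decomposition, so no decomposition can have width below 3. Therefore the treewidth is 3.

3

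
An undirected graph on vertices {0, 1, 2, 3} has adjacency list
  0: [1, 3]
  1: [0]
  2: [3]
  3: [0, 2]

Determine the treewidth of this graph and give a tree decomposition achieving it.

The largest bag has 2 vertices, giving width 1; this decomposition certifies tw(G) ≤ 1. Since G has at least one edge (e.g. 1–0), it is not an edgeless graph, so tw(G) ≥ 1. Combining the bounds, tw(G) = 1.

Treewidth 1.
Bags: B1 = {0, 1}  B2 = {0, 3}  B3 = {2, 3}
Tree: B1–B2, B2–B3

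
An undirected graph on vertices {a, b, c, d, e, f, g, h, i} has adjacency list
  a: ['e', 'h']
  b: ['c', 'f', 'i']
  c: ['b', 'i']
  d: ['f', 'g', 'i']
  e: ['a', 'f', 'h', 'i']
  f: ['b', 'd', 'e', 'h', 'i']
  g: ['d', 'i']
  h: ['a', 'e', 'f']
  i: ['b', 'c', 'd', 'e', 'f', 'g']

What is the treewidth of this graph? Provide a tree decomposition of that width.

The largest bag has 3 vertices, giving width 2; this decomposition certifies tw(G) ≤ 2. Conversely, {a, e, h} is a clique of size 3, and the vertices of any clique must share a bag in every tree decomposition; so some bag has ≥ 3 vertices and tw(G) ≥ 2. Therefore the treewidth is 2.

Treewidth 2.
One such decomposition:
Bags: B1 = {d, f, i}  B2 = {b, f, i}  B3 = {d, g, i}  B4 = {e, f, i}  B5 = {e, f, h}  B6 = {b, c, i}  B7 = {a, e, h}
Tree: B1–B2, B1–B3, B2–B4, B4–B5, B2–B6, B5–B7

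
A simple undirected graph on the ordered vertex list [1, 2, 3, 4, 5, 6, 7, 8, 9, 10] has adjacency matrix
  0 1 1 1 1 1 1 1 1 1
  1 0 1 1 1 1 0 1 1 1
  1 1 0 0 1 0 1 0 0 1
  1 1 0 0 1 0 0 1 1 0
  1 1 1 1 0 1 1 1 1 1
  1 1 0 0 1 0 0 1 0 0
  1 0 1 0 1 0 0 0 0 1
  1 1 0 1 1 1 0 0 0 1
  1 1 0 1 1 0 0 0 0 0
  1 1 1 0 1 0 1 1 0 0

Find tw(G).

4

A width-4 tree decomposition is:
Bags: B1 = {1, 2, 4, 5, 8}  B2 = {1, 2, 5, 8, 10}  B3 = {1, 2, 5, 6, 8}  B4 = {1, 2, 4, 5, 9}  B5 = {1, 2, 3, 5, 10}  B6 = {1, 3, 5, 7, 10}
Tree: B1–B2, B1–B3, B1–B4, B2–B5, B5–B6
The largest bag has 5 vertices, giving width 4; this decomposition certifies tw(G) ≤ 4. Conversely, {1, 2, 5, 8, 10} is a clique of size 5, and the vertices of any clique must share a bag in every tree decomposition; so some bag has ≥ 5 vertices and tw(G) ≥ 4. The upper and lower bounds meet at 4, so that is the treewidth.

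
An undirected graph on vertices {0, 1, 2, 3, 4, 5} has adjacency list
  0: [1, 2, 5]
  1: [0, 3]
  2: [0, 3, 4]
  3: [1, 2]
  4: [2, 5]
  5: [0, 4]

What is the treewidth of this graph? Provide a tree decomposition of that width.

Treewidth 2.
Bags: B1 = {0, 1, 3}  B2 = {0, 2, 3}  B3 = {0, 2, 5}  B4 = {2, 4, 5}
Tree: B1–B2, B2–B3, B3–B4

Each bag holds 3 vertices, so the decomposition has width 2, which upper-bounds the treewidth. The edges 1–3–2–0–1 form a cycle, so G is not a tree and its treewidth is at least 2. Hence tw(G) = 2 exactly.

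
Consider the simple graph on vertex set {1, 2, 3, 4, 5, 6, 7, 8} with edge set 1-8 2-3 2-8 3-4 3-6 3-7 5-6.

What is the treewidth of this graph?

1

A width-1 tree decomposition is:
Bags: B1 = {5, 6}  B2 = {3, 6}  B3 = {2, 3}  B4 = {3, 7}  B5 = {2, 8}  B6 = {1, 8}  B7 = {3, 4}
Tree: B1–B2, B2–B3, B2–B4, B3–B5, B5–B6, B3–B7
Every bag has size at most 2, so the width is 2 − 1 = 1 and tw(G) ≤ 1. Since G has at least one edge (e.g. 5–6), it is not an edgeless graph, so tw(G) ≥ 1. The upper and lower bounds meet at 1, so that is the treewidth.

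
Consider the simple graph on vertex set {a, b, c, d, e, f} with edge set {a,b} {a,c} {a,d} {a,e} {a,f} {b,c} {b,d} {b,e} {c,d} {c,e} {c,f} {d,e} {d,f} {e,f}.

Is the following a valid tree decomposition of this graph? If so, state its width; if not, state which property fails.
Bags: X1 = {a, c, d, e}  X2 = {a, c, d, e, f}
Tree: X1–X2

A tree decomposition must satisfy three properties: every vertex lies in some bag; for every edge, both endpoints lie together in some bag; and for every vertex, the bags containing it form a connected subtree. Here vertex b appears in no bag, so the decomposition is invalid.

No — vertex b appears in no bag.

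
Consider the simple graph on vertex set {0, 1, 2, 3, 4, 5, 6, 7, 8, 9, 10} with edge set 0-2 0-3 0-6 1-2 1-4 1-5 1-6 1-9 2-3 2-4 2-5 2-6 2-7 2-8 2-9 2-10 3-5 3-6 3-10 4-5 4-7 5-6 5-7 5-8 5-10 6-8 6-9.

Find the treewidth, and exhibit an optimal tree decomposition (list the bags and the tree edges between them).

Treewidth 3.
Bags: B1 = {0, 2, 3, 6}  B2 = {2, 3, 5, 6}  B3 = {2, 3, 5, 10}  B4 = {2, 5, 6, 8}  B5 = {1, 2, 5, 6}  B6 = {1, 2, 6, 9}  B7 = {1, 2, 4, 5}  B8 = {2, 4, 5, 7}
Tree: B1–B2, B2–B3, B2–B4, B4–B5, B5–B6, B5–B7, B7–B8

Each bag holds 4 vertices, so the decomposition has width 3, which upper-bounds the treewidth. Conversely, {0, 2, 3, 6} is a clique of size 4, and the vertices of any clique must share a bag in every tree decomposition; so some bag has ≥ 4 vertices and tw(G) ≥ 3. Therefore the treewidth is 3.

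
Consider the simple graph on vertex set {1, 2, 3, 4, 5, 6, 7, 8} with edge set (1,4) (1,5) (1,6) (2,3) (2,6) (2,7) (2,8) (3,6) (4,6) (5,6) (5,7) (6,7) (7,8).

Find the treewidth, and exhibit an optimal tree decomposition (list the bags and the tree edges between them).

Each bag holds 3 vertices, so the decomposition has width 2, which upper-bounds the treewidth. On the other hand G contains the 3-clique {2, 7, 8}. A clique must lie in a single bag of any decomposition, so no decomposition can have width below 2. The upper and lower bounds meet at 2, so that is the treewidth.

Treewidth 2.
One such decomposition:
Bags: B1 = {5, 6, 7}  B2 = {1, 5, 6}  B3 = {2, 6, 7}  B4 = {2, 3, 6}  B5 = {2, 7, 8}  B6 = {1, 4, 6}
Tree: B1–B2, B1–B3, B3–B4, B3–B5, B2–B6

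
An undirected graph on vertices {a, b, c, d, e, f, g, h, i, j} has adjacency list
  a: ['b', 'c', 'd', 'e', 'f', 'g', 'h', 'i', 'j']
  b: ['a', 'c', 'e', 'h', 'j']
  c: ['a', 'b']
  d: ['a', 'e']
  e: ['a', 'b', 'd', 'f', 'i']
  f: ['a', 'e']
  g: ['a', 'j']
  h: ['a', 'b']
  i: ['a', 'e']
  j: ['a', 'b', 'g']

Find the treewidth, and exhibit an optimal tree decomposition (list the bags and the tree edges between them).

The largest bag has 3 vertices, giving width 2; this decomposition certifies tw(G) ≤ 2. For the lower bound, the 3 vertices {a, d, e} are pairwise adjacent, and any tree decomposition puts a clique entirely inside one bag — forcing width ≥ 2. Combining the bounds, tw(G) = 2.

Treewidth 2.
One optimal decomposition is:
Bags: B1 = {a, b, j}  B2 = {a, b, e}  B3 = {a, d, e}  B4 = {a, b, c}  B5 = {a, b, h}  B6 = {a, g, j}  B7 = {a, e, f}  B8 = {a, e, i}
Tree: B1–B2, B2–B3, B1–B4, B4–B5, B1–B6, B2–B7, B7–B8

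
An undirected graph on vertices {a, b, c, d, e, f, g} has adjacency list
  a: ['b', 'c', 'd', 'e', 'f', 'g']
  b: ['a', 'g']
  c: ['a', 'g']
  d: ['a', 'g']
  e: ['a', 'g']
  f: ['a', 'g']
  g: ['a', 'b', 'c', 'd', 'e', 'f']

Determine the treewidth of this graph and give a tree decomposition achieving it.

Treewidth 2.
Bags: B1 = {a, c, g}  B2 = {a, e, g}  B3 = {a, b, g}  B4 = {a, d, g}  B5 = {a, f, g}
Tree: B1–B2, B2–B3, B1–B4, B1–B5

Each bag holds 3 vertices, so the decomposition has width 2, which upper-bounds the treewidth. Conversely, {a, d, g} is a clique of size 3, and the vertices of any clique must share a bag in every tree decomposition; so some bag has ≥ 3 vertices and tw(G) ≥ 2. The upper and lower bounds meet at 2, so that is the treewidth.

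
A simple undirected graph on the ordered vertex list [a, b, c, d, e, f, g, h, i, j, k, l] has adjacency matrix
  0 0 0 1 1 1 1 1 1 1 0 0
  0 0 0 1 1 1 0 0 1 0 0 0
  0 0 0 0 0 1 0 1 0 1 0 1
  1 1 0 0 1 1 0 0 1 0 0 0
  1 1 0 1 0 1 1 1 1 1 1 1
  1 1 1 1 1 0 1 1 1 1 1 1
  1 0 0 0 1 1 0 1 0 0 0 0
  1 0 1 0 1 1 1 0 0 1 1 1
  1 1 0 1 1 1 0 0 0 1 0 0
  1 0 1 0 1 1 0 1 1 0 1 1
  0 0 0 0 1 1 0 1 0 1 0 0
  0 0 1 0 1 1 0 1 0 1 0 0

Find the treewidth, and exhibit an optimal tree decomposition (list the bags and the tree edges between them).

Every bag has size at most 5, so the width is 5 − 1 = 4 and tw(G) ≤ 4. Conversely, {a, d, e, f, i} is a clique of size 5, and the vertices of any clique must share a bag in every tree decomposition; so some bag has ≥ 5 vertices and tw(G) ≥ 4. Therefore the treewidth is 4.

Treewidth 4.
One optimal decomposition is:
Bags: B1 = {a, e, f, g, h}  B2 = {a, e, f, h, j}  B3 = {a, e, f, i, j}  B4 = {a, d, e, f, i}  B5 = {b, d, e, f, i}  B6 = {e, f, h, j, l}  B7 = {e, f, h, j, k}  B8 = {c, f, h, j, l}
Tree: B1–B2, B2–B3, B3–B4, B4–B5, B2–B6, B2–B7, B6–B8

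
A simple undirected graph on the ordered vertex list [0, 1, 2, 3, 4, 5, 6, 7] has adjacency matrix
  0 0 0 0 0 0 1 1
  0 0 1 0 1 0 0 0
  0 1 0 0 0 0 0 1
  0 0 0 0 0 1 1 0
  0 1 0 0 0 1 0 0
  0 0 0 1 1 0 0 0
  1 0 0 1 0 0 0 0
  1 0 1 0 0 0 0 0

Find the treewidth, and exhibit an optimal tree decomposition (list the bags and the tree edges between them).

Treewidth 2.
One such decomposition:
Bags: B1 = {1, 2, 4}  B2 = {2, 4, 7}  B3 = {0, 4, 7}  B4 = {0, 4, 6}  B5 = {3, 4, 6}  B6 = {3, 4, 5}
Tree: B1–B2, B2–B3, B3–B4, B4–B5, B5–B6

The largest bag has 3 vertices, giving width 2; this decomposition certifies tw(G) ≤ 2. The edges 4–1–2–7–0–6–3–5–4 form a cycle, so G is not a tree and its treewidth is at least 2. Hence tw(G) = 2 exactly.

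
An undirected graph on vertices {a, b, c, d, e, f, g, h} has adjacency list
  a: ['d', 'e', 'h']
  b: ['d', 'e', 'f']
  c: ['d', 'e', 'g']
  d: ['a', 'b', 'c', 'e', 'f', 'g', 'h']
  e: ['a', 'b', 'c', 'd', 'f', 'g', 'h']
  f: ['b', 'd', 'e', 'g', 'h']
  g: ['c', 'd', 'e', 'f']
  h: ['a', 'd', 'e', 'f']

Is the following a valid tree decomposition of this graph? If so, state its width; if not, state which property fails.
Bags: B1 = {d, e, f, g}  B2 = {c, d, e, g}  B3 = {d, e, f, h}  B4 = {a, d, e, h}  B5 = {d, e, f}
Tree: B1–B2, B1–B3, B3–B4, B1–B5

A tree decomposition must satisfy three properties: every vertex lies in some bag; for every edge, both endpoints lie together in some bag; and for every vertex, the bags containing it form a connected subtree. Here vertex b appears in no bag, so the decomposition is invalid.

No — vertex b appears in no bag.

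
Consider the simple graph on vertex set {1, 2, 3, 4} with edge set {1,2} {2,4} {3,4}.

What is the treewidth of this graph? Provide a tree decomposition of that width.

The largest bag has 2 vertices, giving width 1; this decomposition certifies tw(G) ≤ 1. G has an edge, so its treewidth is at least 1. Hence tw(G) = 1 exactly.

Treewidth 1.
One such decomposition:
Bags: B1 = {3, 4}  B2 = {2, 4}  B3 = {1, 2}
Tree: B1–B2, B2–B3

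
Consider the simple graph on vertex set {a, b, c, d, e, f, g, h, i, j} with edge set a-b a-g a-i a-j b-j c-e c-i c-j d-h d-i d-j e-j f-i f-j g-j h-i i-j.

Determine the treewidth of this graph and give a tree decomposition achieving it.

Every bag has size at most 3, so the width is 3 − 1 = 2 and tw(G) ≤ 2. Conversely, {a, g, j} is a clique of size 3, and the vertices of any clique must share a bag in every tree decomposition; so some bag has ≥ 3 vertices and tw(G) ≥ 2. Hence tw(G) = 2 exactly.

Treewidth 2.
Bags: B1 = {f, i, j}  B2 = {d, i, j}  B3 = {d, h, i}  B4 = {a, i, j}  B5 = {a, b, j}  B6 = {a, g, j}  B7 = {c, i, j}  B8 = {c, e, j}
Tree: B1–B2, B2–B3, B2–B4, B4–B5, B4–B6, B1–B7, B7–B8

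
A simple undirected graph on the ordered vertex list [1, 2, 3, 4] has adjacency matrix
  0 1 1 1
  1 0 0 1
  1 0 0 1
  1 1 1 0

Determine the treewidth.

A width-2 tree decomposition is:
Bags: B1 = {1, 3, 4}  B2 = {1, 2, 4}
Tree: B1–B2
The largest bag has 3 vertices, giving width 2; this decomposition certifies tw(G) ≤ 2. For the lower bound, the 3 vertices {1, 2, 4} are pairwise adjacent, and any tree decomposition puts a clique entirely inside one bag — forcing width ≥ 2. Therefore the treewidth is 2.

2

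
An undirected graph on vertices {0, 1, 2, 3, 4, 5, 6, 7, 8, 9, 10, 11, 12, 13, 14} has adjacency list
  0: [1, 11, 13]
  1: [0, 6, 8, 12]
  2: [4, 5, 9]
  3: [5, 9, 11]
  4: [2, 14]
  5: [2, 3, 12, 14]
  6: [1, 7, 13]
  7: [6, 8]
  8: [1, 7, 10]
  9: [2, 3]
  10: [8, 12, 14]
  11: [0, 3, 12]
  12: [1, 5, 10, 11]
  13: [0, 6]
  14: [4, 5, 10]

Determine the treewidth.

3

A width-3 tree decomposition is:
Bags: B1 = {6, 7, 8, 13}  B2 = {1, 6, 8, 13}  B3 = {0, 1, 8, 13}  B4 = {0, 1, 8, 10}  B5 = {0, 1, 10, 12}  B6 = {0, 10, 11, 12}  B7 = {10, 11, 12, 14}  B8 = {5, 11, 12, 14}  B9 = {3, 5, 11, 14}  B10 = {3, 4, 5, 14}  B11 = {2, 3, 4, 5}  B12 = {2, 3, 4, 9}
Tree: B1–B2, B2–B3, B3–B4, B4–B5, B5–B6, B6–B7, B7–B8, B8–B9, B9–B10, B10–B11, B11–B12
Every bag has size at most 4, so the width is 4 − 1 = 3 and tw(G) ≤ 3. For the lower bound: the 4 vertex sets {6,7,13}, {8}, {1}, {0,10,11,12} are disjoint, each induces a connected subgraph, and every pair is joined by at least one edge of G. Contracting each set to a single vertex therefore yields K_{4} as a minor, and since treewidth is minor-monotone, tw(G) ≥ tw(K_{4}) = 3. The upper and lower bounds meet at 3, so that is the treewidth.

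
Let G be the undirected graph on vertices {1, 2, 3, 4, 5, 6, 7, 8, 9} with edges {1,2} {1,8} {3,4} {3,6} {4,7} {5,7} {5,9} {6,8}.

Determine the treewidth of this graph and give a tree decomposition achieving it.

Treewidth 1.
One optimal decomposition is:
Bags: B1 = {5, 9}  B2 = {5, 7}  B3 = {4, 7}  B4 = {3, 4}  B5 = {3, 6}  B6 = {6, 8}  B7 = {1, 8}  B8 = {1, 2}
Tree: B1–B2, B2–B3, B3–B4, B4–B5, B5–B6, B6–B7, B7–B8

Each bag holds 2 vertices, so the decomposition has width 1, which upper-bounds the treewidth. Any graph with an edge has treewidth ≥ 1, and G has the edge 9–5. The upper and lower bounds meet at 1, so that is the treewidth.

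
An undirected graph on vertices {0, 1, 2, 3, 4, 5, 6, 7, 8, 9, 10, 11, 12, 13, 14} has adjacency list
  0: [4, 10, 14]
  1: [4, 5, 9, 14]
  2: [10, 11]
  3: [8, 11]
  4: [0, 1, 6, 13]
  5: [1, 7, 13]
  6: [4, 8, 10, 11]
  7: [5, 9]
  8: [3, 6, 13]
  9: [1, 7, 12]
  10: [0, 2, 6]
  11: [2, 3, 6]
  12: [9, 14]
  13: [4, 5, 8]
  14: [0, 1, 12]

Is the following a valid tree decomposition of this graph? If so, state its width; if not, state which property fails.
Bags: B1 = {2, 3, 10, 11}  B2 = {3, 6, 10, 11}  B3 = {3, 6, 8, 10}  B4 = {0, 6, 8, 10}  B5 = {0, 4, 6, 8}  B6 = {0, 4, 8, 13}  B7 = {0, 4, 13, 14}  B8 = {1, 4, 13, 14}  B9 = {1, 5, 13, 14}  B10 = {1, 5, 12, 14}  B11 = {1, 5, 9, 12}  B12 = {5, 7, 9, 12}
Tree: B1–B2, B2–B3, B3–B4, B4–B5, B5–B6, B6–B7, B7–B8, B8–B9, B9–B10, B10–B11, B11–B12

Yes; width 3.

Checking the three conditions: (i) the bags cover all of {0, 1, 2, 3, 4, 5, 6, 7, 8, 9, 10, 11, 12, 13, 14}; (ii) for each edge, some bag contains both endpoints; (iii) the bags containing any fixed vertex form a subtree. All hold, so the decomposition is valid with width 4 − 1 = 3.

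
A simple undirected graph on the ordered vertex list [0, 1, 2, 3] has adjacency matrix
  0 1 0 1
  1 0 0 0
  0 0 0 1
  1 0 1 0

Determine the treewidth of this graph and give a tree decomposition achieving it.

Every bag has size at most 2, so the width is 2 − 1 = 1 and tw(G) ≤ 1. Any graph with an edge has treewidth ≥ 1, and G has the edge 2–3. Hence tw(G) = 1 exactly.

Treewidth 1.
Bags: B1 = {2, 3}  B2 = {0, 3}  B3 = {0, 1}
Tree: B1–B2, B2–B3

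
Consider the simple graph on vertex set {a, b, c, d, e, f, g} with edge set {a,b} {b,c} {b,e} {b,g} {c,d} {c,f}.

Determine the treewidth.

A width-1 tree decomposition is:
Bags: B1 = {b, c}  B2 = {b, e}  B3 = {c, d}  B4 = {c, f}  B5 = {b, g}  B6 = {a, b}
Tree: B1–B2, B1–B3, B1–B4, B1–B5, B5–B6
The largest bag has 2 vertices, giving width 1; this decomposition certifies tw(G) ≤ 1. G has an edge, so its treewidth is at least 1. Hence tw(G) = 1 exactly.

1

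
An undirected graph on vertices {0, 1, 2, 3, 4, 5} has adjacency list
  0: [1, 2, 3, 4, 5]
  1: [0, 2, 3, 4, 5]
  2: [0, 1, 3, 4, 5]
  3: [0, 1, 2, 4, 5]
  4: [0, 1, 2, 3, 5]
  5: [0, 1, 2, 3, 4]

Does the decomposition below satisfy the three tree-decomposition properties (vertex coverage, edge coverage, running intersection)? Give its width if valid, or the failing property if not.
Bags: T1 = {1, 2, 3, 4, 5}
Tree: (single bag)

A tree decomposition must satisfy three properties: every vertex lies in some bag; for every edge, both endpoints lie together in some bag; and for every vertex, the bags containing it form a connected subtree. Here vertex 0 appears in no bag, so the decomposition is invalid.

No — vertex 0 appears in no bag.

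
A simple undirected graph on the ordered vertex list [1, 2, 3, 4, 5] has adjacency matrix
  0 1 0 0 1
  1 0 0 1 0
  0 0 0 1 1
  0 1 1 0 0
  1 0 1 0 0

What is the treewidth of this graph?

2

A width-2 tree decomposition is:
Bags: B1 = {2, 3, 4}  B2 = {2, 3, 5}  B3 = {1, 2, 5}
Tree: B1–B2, B2–B3
The largest bag has 3 vertices, giving width 2; this decomposition certifies tw(G) ≤ 2. For the lower bound, G contains the cycle 2–4–3–5–1–2, so G is not a forest; only forests have treewidth ≤ 1, hence tw(G) ≥ 2. The upper and lower bounds meet at 2, so that is the treewidth.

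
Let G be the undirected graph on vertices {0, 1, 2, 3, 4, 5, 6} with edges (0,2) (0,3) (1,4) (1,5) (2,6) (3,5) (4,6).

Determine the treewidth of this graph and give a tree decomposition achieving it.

The largest bag has 3 vertices, giving width 2; this decomposition certifies tw(G) ≤ 2. Since 1–4–6–2–0–3–5–1 is a cycle in G, G is not acyclic. Forests are exactly the graphs of treewidth ≤ 1, so tw(G) ≥ 2. Therefore the treewidth is 2.

Treewidth 2.
Bags: B1 = {1, 4, 6}  B2 = {1, 2, 6}  B3 = {0, 1, 2}  B4 = {0, 1, 3}  B5 = {1, 3, 5}
Tree: B1–B2, B2–B3, B3–B4, B4–B5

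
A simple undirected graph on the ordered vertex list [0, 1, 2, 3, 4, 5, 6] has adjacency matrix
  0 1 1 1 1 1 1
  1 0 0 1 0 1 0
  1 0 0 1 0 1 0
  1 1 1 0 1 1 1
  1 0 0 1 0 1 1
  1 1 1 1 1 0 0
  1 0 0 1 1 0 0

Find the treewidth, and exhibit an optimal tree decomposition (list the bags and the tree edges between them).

Treewidth 3.
One such decomposition:
Bags: B1 = {0, 3, 4, 5}  B2 = {0, 3, 4, 6}  B3 = {0, 2, 3, 5}  B4 = {0, 1, 3, 5}
Tree: B1–B2, B1–B3, B1–B4

The largest bag has 4 vertices, giving width 3; this decomposition certifies tw(G) ≤ 3. On the other hand G contains the 4-clique {0, 1, 3, 5}. A clique must lie in a single bag of any decomposition, so no decomposition can have width below 3. The upper and lower bounds meet at 3, so that is the treewidth.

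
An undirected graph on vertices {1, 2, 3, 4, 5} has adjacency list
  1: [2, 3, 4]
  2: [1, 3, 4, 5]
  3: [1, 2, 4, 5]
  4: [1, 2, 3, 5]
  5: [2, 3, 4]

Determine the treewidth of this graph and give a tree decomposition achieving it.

Every bag has size at most 4, so the width is 4 − 1 = 3 and tw(G) ≤ 3. On the other hand G contains the 4-clique {1, 2, 3, 4}. A clique must lie in a single bag of any decomposition, so no decomposition can have width below 3. Hence tw(G) = 3 exactly.

Treewidth 3.
One such decomposition:
Bags: B1 = {1, 2, 3, 4}  B2 = {2, 3, 4, 5}
Tree: B1–B2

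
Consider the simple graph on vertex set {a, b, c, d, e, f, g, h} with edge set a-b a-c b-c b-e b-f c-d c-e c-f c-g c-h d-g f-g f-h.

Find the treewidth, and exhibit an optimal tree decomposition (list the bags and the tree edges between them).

Every bag has size at most 3, so the width is 3 − 1 = 2 and tw(G) ≤ 2. Conversely, {c, d, g} is a clique of size 3, and the vertices of any clique must share a bag in every tree decomposition; so some bag has ≥ 3 vertices and tw(G) ≥ 2. Combining the bounds, tw(G) = 2.

Treewidth 2.
One such decomposition:
Bags: B1 = {b, c, f}  B2 = {c, f, g}  B3 = {c, f, h}  B4 = {c, d, g}  B5 = {a, b, c}  B6 = {b, c, e}
Tree: B1–B2, B2–B3, B2–B4, B1–B5, B1–B6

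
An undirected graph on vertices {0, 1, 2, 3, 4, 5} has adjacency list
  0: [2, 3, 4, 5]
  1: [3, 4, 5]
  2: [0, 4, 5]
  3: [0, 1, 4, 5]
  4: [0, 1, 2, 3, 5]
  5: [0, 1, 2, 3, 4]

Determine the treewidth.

3

A width-3 tree decomposition is:
Bags: B1 = {0, 3, 4, 5}  B2 = {0, 2, 4, 5}  B3 = {1, 3, 4, 5}
Tree: B1–B2, B1–B3
Every bag has size at most 4, so the width is 4 − 1 = 3 and tw(G) ≤ 3. On the other hand G contains the 4-clique {0, 2, 4, 5}. A clique must lie in a single bag of any decomposition, so no decomposition can have width below 3. Hence tw(G) = 3 exactly.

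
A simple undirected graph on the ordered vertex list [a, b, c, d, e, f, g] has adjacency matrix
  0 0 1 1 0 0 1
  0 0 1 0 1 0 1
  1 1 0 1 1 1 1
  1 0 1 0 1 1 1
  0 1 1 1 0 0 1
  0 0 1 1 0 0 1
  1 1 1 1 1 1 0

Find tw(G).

3

A width-3 tree decomposition is:
Bags: B1 = {a, c, d, g}  B2 = {c, d, f, g}  B3 = {c, d, e, g}  B4 = {b, c, e, g}
Tree: B1–B2, B1–B3, B3–B4
The largest bag has 4 vertices, giving width 3; this decomposition certifies tw(G) ≤ 3. On the other hand G contains the 4-clique {c, d, e, g}. A clique must lie in a single bag of any decomposition, so no decomposition can have width below 3. Therefore the treewidth is 3.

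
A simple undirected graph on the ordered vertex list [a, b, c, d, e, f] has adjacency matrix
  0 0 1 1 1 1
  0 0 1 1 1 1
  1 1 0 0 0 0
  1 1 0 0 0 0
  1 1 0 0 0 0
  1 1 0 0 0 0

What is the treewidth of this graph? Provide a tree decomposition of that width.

Treewidth 2.
Bags: B1 = {a, b, f}  B2 = {a, b, d}  B3 = {a, b, e}  B4 = {a, b, c}
Tree: B1–B2, B2–B3, B3–B4

Every bag has size at most 3, so the width is 3 − 1 = 2 and tw(G) ≤ 2. Since a–f–b–d–a is a cycle in G, G is not acyclic. Forests are exactly the graphs of treewidth ≤ 1, so tw(G) ≥ 2. Therefore the treewidth is 2.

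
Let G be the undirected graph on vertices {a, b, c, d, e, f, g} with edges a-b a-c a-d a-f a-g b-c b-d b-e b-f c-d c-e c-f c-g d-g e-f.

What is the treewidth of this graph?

3

A width-3 tree decomposition is:
Bags: B1 = {a, b, c, f}  B2 = {a, b, c, d}  B3 = {a, c, d, g}  B4 = {b, c, e, f}
Tree: B1–B2, B2–B3, B1–B4
The largest bag has 4 vertices, giving width 3; this decomposition certifies tw(G) ≤ 3. On the other hand G contains the 4-clique {a, c, d, g}. A clique must lie in a single bag of any decomposition, so no decomposition can have width below 3. Hence tw(G) = 3 exactly.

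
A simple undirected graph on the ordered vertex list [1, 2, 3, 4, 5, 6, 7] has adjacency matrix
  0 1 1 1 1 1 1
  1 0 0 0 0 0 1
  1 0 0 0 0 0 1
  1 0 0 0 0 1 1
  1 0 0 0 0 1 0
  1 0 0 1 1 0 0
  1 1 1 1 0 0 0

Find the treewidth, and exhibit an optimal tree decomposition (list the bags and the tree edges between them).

Treewidth 2.
One such decomposition:
Bags: B1 = {1, 5, 6}  B2 = {1, 4, 6}  B3 = {1, 4, 7}  B4 = {1, 3, 7}  B5 = {1, 2, 7}
Tree: B1–B2, B2–B3, B3–B4, B4–B5

Each bag holds 3 vertices, so the decomposition has width 2, which upper-bounds the treewidth. On the other hand G contains the 3-clique {1, 5, 6}. A clique must lie in a single bag of any decomposition, so no decomposition can have width below 2. Therefore the treewidth is 2.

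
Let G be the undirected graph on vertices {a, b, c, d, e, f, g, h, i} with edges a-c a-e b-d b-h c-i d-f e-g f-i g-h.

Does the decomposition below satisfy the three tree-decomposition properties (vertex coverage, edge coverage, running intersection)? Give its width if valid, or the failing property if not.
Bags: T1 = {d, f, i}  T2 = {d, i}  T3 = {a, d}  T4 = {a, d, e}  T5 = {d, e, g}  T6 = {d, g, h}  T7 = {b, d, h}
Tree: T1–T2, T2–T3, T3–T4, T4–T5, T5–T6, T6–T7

A tree decomposition must satisfy three properties: every vertex lies in some bag; for every edge, both endpoints lie together in some bag; and for every vertex, the bags containing it form a connected subtree. Here vertex c appears in no bag, so the decomposition is invalid.

No — vertex c appears in no bag.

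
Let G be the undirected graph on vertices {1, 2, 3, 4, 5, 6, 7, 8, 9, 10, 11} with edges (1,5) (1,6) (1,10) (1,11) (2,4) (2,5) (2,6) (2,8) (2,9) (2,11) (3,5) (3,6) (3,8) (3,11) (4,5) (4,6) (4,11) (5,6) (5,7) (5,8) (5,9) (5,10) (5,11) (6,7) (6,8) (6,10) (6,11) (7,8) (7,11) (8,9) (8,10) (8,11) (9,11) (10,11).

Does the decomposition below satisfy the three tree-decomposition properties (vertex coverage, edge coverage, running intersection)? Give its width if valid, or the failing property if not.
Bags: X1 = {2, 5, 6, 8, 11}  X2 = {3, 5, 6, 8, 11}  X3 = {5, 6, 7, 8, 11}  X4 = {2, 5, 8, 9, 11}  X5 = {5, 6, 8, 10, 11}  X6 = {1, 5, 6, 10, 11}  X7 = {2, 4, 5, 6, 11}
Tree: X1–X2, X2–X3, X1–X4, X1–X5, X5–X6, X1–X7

Vertex coverage: the bags together contain {1, 2, 3, 4, 5, 6, 7, 8, 9, 10, 11}, the full vertex set. Edge coverage: each edge of G has both endpoints in at least one bag. Running intersection: for every vertex, the bags containing it form a connected subtree. All three properties hold, so this is a valid tree decomposition of width max|bag| − 1 = 4, and hence tw(G) ≤ 4.

Yes; width 4.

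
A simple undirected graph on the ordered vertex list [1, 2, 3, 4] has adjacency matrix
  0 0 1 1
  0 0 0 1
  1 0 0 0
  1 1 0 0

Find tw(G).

A width-1 tree decomposition is:
Bags: B1 = {1, 4}  B2 = {2, 4}  B3 = {1, 3}
Tree: B1–B2, B1–B3
Each bag holds 2 vertices, so the decomposition has width 1, which upper-bounds the treewidth. Any graph with an edge has treewidth ≥ 1, and G has the edge 4–1. Hence tw(G) = 1 exactly.

1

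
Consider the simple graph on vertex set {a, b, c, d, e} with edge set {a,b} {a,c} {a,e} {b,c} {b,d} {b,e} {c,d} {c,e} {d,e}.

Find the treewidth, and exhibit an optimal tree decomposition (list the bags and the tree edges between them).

Treewidth 3.
One optimal decomposition is:
Bags: B1 = {b, c, d, e}  B2 = {a, b, c, e}
Tree: B1–B2

Each bag holds 4 vertices, so the decomposition has width 3, which upper-bounds the treewidth. On the other hand G contains the 4-clique {b, c, d, e}. A clique must lie in a single bag of any decomposition, so no decomposition can have width below 3. The upper and lower bounds meet at 3, so that is the treewidth.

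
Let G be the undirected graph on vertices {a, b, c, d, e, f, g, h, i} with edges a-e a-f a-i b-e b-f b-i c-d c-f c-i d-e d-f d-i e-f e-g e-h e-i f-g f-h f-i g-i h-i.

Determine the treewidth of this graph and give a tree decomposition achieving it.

Treewidth 3.
Bags: B1 = {e, f, g, i}  B2 = {e, f, h, i}  B3 = {b, e, f, i}  B4 = {d, e, f, i}  B5 = {c, d, f, i}  B6 = {a, e, f, i}
Tree: B1–B2, B2–B3, B1–B4, B4–B5, B4–B6

Each bag holds 4 vertices, so the decomposition has width 3, which upper-bounds the treewidth. On the other hand G contains the 4-clique {d, e, f, i}. A clique must lie in a single bag of any decomposition, so no decomposition can have width below 3. The upper and lower bounds meet at 3, so that is the treewidth.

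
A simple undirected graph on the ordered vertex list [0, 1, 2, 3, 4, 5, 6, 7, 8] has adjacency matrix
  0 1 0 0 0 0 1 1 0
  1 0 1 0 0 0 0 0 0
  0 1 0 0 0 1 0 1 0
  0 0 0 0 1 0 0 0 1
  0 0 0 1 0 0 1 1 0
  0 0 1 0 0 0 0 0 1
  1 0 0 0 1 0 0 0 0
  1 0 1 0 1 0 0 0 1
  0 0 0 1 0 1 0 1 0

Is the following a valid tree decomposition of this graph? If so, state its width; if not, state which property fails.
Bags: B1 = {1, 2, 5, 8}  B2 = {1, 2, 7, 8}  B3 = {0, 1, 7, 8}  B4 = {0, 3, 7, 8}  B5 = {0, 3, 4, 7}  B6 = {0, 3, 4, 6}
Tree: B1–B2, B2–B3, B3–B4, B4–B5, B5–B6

Yes; width 3.

Every vertex of G appears in some bag (union = {0, 1, 2, 3, 4, 5, 6, 7, 8}); every edge is covered by a bag; and for each vertex v the set of bags containing v is connected in the bag tree. The decomposition is therefore valid. The largest bag has 4 vertices, so the width is 3.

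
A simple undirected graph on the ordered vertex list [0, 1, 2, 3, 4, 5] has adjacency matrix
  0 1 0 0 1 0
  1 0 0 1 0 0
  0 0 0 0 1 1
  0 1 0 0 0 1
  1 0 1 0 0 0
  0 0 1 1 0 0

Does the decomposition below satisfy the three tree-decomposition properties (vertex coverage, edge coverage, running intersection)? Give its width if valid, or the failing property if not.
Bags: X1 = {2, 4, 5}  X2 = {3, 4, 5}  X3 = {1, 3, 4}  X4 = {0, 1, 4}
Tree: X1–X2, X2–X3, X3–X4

Yes; width 2.

Vertex coverage: the bags together contain {0, 1, 2, 3, 4, 5}, the full vertex set. Edge coverage: each edge of G has both endpoints in at least one bag. Running intersection: for every vertex, the bags containing it form a connected subtree. All three properties hold, so this is a valid tree decomposition of width max|bag| − 1 = 2, and hence tw(G) ≤ 2.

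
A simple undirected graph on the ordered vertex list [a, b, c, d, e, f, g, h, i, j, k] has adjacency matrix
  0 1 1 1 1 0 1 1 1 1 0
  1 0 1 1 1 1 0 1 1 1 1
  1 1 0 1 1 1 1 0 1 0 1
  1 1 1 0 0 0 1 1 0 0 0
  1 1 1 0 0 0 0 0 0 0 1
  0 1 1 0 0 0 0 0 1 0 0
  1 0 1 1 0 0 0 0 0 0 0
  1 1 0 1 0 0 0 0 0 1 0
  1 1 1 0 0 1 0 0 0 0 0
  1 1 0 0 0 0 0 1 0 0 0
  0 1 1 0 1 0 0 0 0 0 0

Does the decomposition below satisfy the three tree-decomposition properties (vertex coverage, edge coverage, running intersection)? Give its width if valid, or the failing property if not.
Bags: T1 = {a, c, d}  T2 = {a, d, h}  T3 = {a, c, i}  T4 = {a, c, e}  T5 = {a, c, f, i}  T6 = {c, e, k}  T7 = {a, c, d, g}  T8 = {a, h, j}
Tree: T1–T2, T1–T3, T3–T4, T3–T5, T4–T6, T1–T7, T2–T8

No — vertex b appears in no bag.

A tree decomposition must satisfy three properties: every vertex lies in some bag; for every edge, both endpoints lie together in some bag; and for every vertex, the bags containing it form a connected subtree. Here vertex b appears in no bag, so the decomposition is invalid.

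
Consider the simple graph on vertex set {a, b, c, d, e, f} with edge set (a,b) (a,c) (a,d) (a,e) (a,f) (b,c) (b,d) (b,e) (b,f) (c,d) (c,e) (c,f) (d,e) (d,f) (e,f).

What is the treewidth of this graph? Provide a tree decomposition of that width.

With just one bag of size 6, the width is 6 − 1 = 5, so tw(G) ≤ 5. On the other hand G contains the 6-clique {a, b, c, d, e, f}. A clique must lie in a single bag of any decomposition, so no decomposition can have width below 5. Therefore the treewidth is 5.

Treewidth 5.
One optimal decomposition is:
Bags: B1 = {a, b, c, d, e, f}
Tree: (single bag)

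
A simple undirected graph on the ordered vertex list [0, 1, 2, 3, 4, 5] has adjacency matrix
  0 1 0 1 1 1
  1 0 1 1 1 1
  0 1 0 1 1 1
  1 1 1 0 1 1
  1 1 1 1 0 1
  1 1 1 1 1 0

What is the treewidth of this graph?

A width-4 tree decomposition is:
Bags: B1 = {1, 2, 3, 4, 5}  B2 = {0, 1, 3, 4, 5}
Tree: B1–B2
The largest bag has 5 vertices, giving width 4; this decomposition certifies tw(G) ≤ 4. Conversely, {0, 1, 3, 4, 5} is a clique of size 5, and the vertices of any clique must share a bag in every tree decomposition; so some bag has ≥ 5 vertices and tw(G) ≥ 4. The upper and lower bounds meet at 4, so that is the treewidth.

4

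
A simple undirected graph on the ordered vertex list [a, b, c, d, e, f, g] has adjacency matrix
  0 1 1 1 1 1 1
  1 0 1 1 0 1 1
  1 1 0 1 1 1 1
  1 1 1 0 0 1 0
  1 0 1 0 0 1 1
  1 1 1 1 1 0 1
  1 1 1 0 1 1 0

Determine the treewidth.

4

A width-4 tree decomposition is:
Bags: B1 = {a, b, c, f, g}  B2 = {a, c, e, f, g}  B3 = {a, b, c, d, f}
Tree: B1–B2, B1–B3
Every bag has size at most 5, so the width is 5 − 1 = 4 and tw(G) ≤ 4. On the other hand G contains the 5-clique {a, c, e, f, g}. A clique must lie in a single bag of any decomposition, so no decomposition can have width below 4. Hence tw(G) = 4 exactly.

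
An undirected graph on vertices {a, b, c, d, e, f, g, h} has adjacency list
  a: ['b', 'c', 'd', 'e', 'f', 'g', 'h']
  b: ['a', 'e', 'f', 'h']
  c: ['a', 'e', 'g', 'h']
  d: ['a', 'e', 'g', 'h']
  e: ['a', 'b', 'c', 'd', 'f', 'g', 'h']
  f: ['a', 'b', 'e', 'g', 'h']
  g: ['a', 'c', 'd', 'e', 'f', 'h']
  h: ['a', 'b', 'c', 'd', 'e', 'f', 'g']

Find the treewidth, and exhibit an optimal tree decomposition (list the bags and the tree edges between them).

Treewidth 4.
One optimal decomposition is:
Bags: B1 = {a, c, e, g, h}  B2 = {a, d, e, g, h}  B3 = {a, e, f, g, h}  B4 = {a, b, e, f, h}
Tree: B1–B2, B2–B3, B3–B4

Each bag holds 5 vertices, so the decomposition has width 4, which upper-bounds the treewidth. Conversely, {a, d, e, g, h} is a clique of size 5, and the vertices of any clique must share a bag in every tree decomposition; so some bag has ≥ 5 vertices and tw(G) ≥ 4. Therefore the treewidth is 4.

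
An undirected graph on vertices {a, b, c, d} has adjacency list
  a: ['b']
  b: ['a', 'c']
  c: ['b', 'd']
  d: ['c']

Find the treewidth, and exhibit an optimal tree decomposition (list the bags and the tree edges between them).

Treewidth 1.
One optimal decomposition is:
Bags: B1 = {c, d}  B2 = {b, c}  B3 = {a, b}
Tree: B1–B2, B2–B3

Each bag holds 2 vertices, so the decomposition has width 1, which upper-bounds the treewidth. G has an edge, so its treewidth is at least 1. Hence tw(G) = 1 exactly.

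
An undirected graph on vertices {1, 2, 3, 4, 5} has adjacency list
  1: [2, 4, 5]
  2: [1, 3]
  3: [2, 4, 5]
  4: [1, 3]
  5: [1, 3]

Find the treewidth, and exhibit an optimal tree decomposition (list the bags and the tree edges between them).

Each bag holds 3 vertices, so the decomposition has width 2, which upper-bounds the treewidth. Since 1–5–3–4–1 is a cycle in G, G is not acyclic. Forests are exactly the graphs of treewidth ≤ 1, so tw(G) ≥ 2. Hence tw(G) = 2 exactly.

Treewidth 2.
One optimal decomposition is:
Bags: B1 = {1, 3, 5}  B2 = {1, 3, 4}  B3 = {1, 2, 3}
Tree: B1–B2, B2–B3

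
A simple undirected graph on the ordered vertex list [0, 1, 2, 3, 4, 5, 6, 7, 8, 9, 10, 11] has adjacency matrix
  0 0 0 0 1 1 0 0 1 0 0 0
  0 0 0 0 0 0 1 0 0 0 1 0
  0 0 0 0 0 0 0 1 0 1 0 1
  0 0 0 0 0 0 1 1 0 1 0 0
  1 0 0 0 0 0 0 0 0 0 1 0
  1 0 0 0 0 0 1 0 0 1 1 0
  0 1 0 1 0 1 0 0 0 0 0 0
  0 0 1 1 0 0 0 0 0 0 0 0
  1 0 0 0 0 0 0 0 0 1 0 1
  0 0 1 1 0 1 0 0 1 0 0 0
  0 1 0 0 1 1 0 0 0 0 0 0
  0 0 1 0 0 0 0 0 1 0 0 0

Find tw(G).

3

A width-3 tree decomposition is:
Bags: B1 = {2, 3, 7, 11}  B2 = {2, 3, 9, 11}  B3 = {3, 8, 9, 11}  B4 = {3, 6, 8, 9}  B5 = {5, 6, 8, 9}  B6 = {0, 5, 6, 8}  B7 = {0, 1, 5, 6}  B8 = {0, 1, 5, 10}  B9 = {0, 1, 4, 10}
Tree: B1–B2, B2–B3, B3–B4, B4–B5, B5–B6, B6–B7, B7–B8, B8–B9
Each bag holds 4 vertices, so the decomposition has width 3, which upper-bounds the treewidth. For the lower bound: the 4 vertex sets {2,7,11}, {3}, {9}, {0,5,6,8} are disjoint, each induces a connected subgraph, and every pair is joined by at least one edge of G. Contracting each set to a single vertex therefore yields K_{4} as a minor, and since treewidth is minor-monotone, tw(G) ≥ tw(K_{4}) = 3. The upper and lower bounds meet at 3, so that is the treewidth.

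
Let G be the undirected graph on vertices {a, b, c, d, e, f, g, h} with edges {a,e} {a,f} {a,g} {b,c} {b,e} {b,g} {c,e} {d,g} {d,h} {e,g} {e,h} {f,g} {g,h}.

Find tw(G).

2

A width-2 tree decomposition is:
Bags: B1 = {a, e, g}  B2 = {e, g, h}  B3 = {b, e, g}  B4 = {b, c, e}  B5 = {a, f, g}  B6 = {d, g, h}
Tree: B1–B2, B1–B3, B3–B4, B1–B5, B2–B6
The largest bag has 3 vertices, giving width 2; this decomposition certifies tw(G) ≤ 2. Conversely, {d, g, h} is a clique of size 3, and the vertices of any clique must share a bag in every tree decomposition; so some bag has ≥ 3 vertices and tw(G) ≥ 2. Hence tw(G) = 2 exactly.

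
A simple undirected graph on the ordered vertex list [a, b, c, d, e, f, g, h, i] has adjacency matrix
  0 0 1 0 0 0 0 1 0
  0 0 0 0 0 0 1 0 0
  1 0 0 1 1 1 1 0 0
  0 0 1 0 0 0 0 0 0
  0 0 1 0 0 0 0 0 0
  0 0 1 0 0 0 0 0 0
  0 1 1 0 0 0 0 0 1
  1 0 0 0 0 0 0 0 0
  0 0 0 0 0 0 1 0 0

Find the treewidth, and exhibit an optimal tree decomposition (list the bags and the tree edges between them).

Each bag holds 2 vertices, so the decomposition has width 1, which upper-bounds the treewidth. G has an edge, so its treewidth is at least 1. The upper and lower bounds meet at 1, so that is the treewidth.

Treewidth 1.
One such decomposition:
Bags: B1 = {a, c}  B2 = {c, d}  B3 = {c, e}  B4 = {c, g}  B5 = {b, g}  B6 = {c, f}  B7 = {g, i}  B8 = {a, h}
Tree: B1–B2, B1–B3, B1–B4, B4–B5, B2–B6, B4–B7, B1–B8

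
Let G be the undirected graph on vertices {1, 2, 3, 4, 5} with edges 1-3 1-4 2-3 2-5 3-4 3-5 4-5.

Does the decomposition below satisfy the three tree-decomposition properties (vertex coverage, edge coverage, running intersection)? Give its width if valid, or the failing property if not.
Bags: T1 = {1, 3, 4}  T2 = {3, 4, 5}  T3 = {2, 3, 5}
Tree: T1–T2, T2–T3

Every vertex of G appears in some bag (union = {1, 2, 3, 4, 5}); every edge is covered by a bag; and for each vertex v the set of bags containing v is connected in the bag tree. The decomposition is therefore valid. The largest bag has 3 vertices, so the width is 2.

Yes; width 2.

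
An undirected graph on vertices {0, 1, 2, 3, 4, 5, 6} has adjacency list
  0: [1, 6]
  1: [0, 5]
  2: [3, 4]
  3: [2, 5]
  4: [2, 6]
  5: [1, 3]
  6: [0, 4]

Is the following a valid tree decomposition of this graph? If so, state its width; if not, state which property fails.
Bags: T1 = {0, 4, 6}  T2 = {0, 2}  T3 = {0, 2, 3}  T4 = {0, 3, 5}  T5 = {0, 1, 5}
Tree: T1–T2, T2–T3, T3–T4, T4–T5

No — edge (4,2) lies in no bag.

A tree decomposition must satisfy three properties: every vertex lies in some bag; for every edge, both endpoints lie together in some bag; and for every vertex, the bags containing it form a connected subtree. Here edge (4,2) lies in no bag, so the decomposition is invalid.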